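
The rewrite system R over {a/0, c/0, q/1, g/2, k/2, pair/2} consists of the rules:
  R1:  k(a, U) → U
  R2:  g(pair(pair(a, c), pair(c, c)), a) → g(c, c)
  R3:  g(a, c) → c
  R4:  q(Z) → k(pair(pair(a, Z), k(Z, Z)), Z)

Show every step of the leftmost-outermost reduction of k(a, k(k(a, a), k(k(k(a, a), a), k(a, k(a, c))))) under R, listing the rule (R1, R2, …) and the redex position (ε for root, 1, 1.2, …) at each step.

c

1. k(a, k(k(a, a), k(k(k(a, a), a), k(a, k(a, c)))))  →  k(k(a, a), k(k(k(a, a), a), k(a, k(a, c))))   [R1 at ε]
2. k(k(a, a), k(k(k(a, a), a), k(a, k(a, c))))  →  k(a, k(k(k(a, a), a), k(a, k(a, c))))   [R1 at 1]
3. k(a, k(k(k(a, a), a), k(a, k(a, c))))  →  k(k(k(a, a), a), k(a, k(a, c)))   [R1 at ε]
4. k(k(k(a, a), a), k(a, k(a, c)))  →  k(k(a, a), k(a, k(a, c)))   [R1 at 1.1]
5. k(k(a, a), k(a, k(a, c)))  →  k(a, k(a, k(a, c)))   [R1 at 1]
6. k(a, k(a, k(a, c)))  →  k(a, k(a, c))   [R1 at ε]
7. k(a, k(a, c))  →  k(a, c)   [R1 at ε]
8. k(a, c)  →  c   [R1 at ε]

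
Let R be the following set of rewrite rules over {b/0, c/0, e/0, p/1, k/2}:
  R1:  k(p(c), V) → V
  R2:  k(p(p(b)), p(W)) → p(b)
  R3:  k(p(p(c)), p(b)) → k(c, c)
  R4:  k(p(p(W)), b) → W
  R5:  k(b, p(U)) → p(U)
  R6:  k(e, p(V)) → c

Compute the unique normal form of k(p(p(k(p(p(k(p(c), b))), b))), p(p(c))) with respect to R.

1. k(p(p(k(p(p(k(p(c), b))), b))), p(p(c)))  →  k(p(p(k(p(c), b))), p(p(c)))   [R4 at 1.1.1]
2. k(p(p(k(p(c), b))), p(p(c)))  →  k(p(p(b)), p(p(c)))   [R1 at 1.1.1]
3. k(p(p(b)), p(p(c)))  →  p(b)   [R2 at ε]

p(b)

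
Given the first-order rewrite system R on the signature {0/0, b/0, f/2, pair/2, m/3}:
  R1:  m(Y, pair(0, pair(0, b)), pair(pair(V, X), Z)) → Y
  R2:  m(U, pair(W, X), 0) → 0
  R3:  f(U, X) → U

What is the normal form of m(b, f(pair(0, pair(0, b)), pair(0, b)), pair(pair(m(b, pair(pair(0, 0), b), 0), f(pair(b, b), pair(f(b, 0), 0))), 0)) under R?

b

1. m(b, f(pair(0, pair(0, b)), pair(0, b)), pair(pair(m(b, pair(pair(0, 0), b), 0), f(pair(b, b), pair(f(b, 0), 0))), 0))  →  m(b, pair(0, pair(0, b)), pair(pair(m(b, pair(pair(0, 0), b), 0), f(pair(b, b), pair(f(b, 0), 0))), 0))   [R3 at 2]
2. m(b, pair(0, pair(0, b)), pair(pair(m(b, pair(pair(0, 0), b), 0), f(pair(b, b), pair(f(b, 0), 0))), 0))  →  b   [R1 at ε]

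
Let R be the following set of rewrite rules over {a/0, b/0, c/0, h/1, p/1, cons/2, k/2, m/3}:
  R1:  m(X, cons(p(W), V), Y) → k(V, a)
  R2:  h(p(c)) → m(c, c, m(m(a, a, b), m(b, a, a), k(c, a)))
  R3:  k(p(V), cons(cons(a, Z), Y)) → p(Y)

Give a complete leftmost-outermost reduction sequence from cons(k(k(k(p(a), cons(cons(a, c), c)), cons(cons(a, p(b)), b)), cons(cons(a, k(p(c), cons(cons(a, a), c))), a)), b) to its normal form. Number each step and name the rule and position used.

1. cons(k(k(k(p(a), cons(cons(a, c), c)), cons(cons(a, p(b)), b)), cons(cons(a, k(p(c), cons(cons(a, a), c))), a)), b)  →  cons(k(k(p(c), cons(cons(a, p(b)), b)), cons(cons(a, k(p(c), cons(cons(a, a), c))), a)), b)   [R3 at 1.1.1]
2. cons(k(k(p(c), cons(cons(a, p(b)), b)), cons(cons(a, k(p(c), cons(cons(a, a), c))), a)), b)  →  cons(k(p(b), cons(cons(a, k(p(c), cons(cons(a, a), c))), a)), b)   [R3 at 1.1]
3. cons(k(p(b), cons(cons(a, k(p(c), cons(cons(a, a), c))), a)), b)  →  cons(p(a), b)   [R3 at 1]

cons(p(a), b)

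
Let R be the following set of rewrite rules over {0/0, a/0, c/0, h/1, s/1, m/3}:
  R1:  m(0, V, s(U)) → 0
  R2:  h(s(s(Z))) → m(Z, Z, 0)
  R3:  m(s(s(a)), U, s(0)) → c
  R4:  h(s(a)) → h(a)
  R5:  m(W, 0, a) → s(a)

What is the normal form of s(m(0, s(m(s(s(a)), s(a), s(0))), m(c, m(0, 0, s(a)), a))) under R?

1. s(m(0, s(m(s(s(a)), s(a), s(0))), m(c, m(0, 0, s(a)), a)))  →  s(m(0, s(c), m(c, m(0, 0, s(a)), a)))   [R3 at 1.2.1]
2. s(m(0, s(c), m(c, m(0, 0, s(a)), a)))  →  s(m(0, s(c), m(c, 0, a)))   [R1 at 1.3.2]
3. s(m(0, s(c), m(c, 0, a)))  →  s(m(0, s(c), s(a)))   [R5 at 1.3]
4. s(m(0, s(c), s(a)))  →  s(0)   [R1 at 1]

s(0)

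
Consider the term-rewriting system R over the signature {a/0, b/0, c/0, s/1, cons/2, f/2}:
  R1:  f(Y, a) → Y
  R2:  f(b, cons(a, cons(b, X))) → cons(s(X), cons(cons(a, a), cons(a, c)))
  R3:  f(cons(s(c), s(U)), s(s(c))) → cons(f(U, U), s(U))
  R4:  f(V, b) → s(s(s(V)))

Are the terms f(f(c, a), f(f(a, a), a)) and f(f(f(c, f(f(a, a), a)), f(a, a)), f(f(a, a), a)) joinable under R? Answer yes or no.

Reduce t₁ = f(f(c, a), f(f(a, a), a)):
1. f(f(c, a), f(f(a, a), a))  →  f(c, f(f(a, a), a))   [R1 at 1]
2. f(c, f(f(a, a), a))  →  f(c, f(a, a))   [R1 at 2]
3. f(c, f(a, a))  →  f(c, a)   [R1 at 2]
4. f(c, a)  →  c   [R1 at ε]

Reduce t₂ = f(f(f(c, f(f(a, a), a)), f(a, a)), f(f(a, a), a)):
1. f(f(f(c, f(f(a, a), a)), f(a, a)), f(f(a, a), a))  →  f(f(f(c, f(a, a)), f(a, a)), f(f(a, a), a))   [R1 at 1.1.2]
2. f(f(f(c, f(a, a)), f(a, a)), f(f(a, a), a))  →  f(f(f(c, a), f(a, a)), f(f(a, a), a))   [R1 at 1.1.2]
3. f(f(f(c, a), f(a, a)), f(f(a, a), a))  →  f(f(c, f(a, a)), f(f(a, a), a))   [R1 at 1.1]
4. f(f(c, f(a, a)), f(f(a, a), a))  →  f(f(c, a), f(f(a, a), a))   [R1 at 1.2]
5. f(f(c, a), f(f(a, a), a))  →  f(c, f(f(a, a), a))   [R1 at 1]
6. f(c, f(f(a, a), a))  →  f(c, f(a, a))   [R1 at 2]
7. f(c, f(a, a))  →  f(c, a)   [R1 at 2]
8. f(c, a)  →  c   [R1 at ε]

yes — NF(t₁) = c, NF(t₂) = c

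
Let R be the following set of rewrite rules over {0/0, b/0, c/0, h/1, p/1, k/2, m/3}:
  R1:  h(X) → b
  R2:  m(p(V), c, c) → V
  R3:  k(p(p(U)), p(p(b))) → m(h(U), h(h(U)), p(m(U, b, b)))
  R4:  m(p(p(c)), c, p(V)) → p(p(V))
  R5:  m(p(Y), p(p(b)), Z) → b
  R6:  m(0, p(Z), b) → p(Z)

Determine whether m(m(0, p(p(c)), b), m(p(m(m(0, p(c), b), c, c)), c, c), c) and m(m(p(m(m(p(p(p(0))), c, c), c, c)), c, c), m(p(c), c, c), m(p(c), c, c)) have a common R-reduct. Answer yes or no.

no — NF(t₁) = p(c), NF(t₂) = 0

Reduce t₁ = m(m(0, p(p(c)), b), m(p(m(m(0, p(c), b), c, c)), c, c), c):
1. m(m(0, p(p(c)), b), m(p(m(m(0, p(c), b), c, c)), c, c), c)  →  m(p(p(c)), m(p(m(m(0, p(c), b), c, c)), c, c), c)   [R6 at 1]
2. m(p(p(c)), m(p(m(m(0, p(c), b), c, c)), c, c), c)  →  m(p(p(c)), m(m(0, p(c), b), c, c), c)   [R2 at 2]
3. m(p(p(c)), m(m(0, p(c), b), c, c), c)  →  m(p(p(c)), m(p(c), c, c), c)   [R6 at 2.1]
4. m(p(p(c)), m(p(c), c, c), c)  →  m(p(p(c)), c, c)   [R2 at 2]
5. m(p(p(c)), c, c)  →  p(c)   [R2 at ε]

Reduce t₂ = m(m(p(m(m(p(p(p(0))), c, c), c, c)), c, c), m(p(c), c, c), m(p(c), c, c)):
1. m(m(p(m(m(p(p(p(0))), c, c), c, c)), c, c), m(p(c), c, c), m(p(c), c, c))  →  m(m(m(p(p(p(0))), c, c), c, c), m(p(c), c, c), m(p(c), c, c))   [R2 at 1]
2. m(m(m(p(p(p(0))), c, c), c, c), m(p(c), c, c), m(p(c), c, c))  →  m(m(p(p(0)), c, c), m(p(c), c, c), m(p(c), c, c))   [R2 at 1.1]
3. m(m(p(p(0)), c, c), m(p(c), c, c), m(p(c), c, c))  →  m(p(0), m(p(c), c, c), m(p(c), c, c))   [R2 at 1]
4. m(p(0), m(p(c), c, c), m(p(c), c, c))  →  m(p(0), c, m(p(c), c, c))   [R2 at 2]
5. m(p(0), c, m(p(c), c, c))  →  m(p(0), c, c)   [R2 at 3]
6. m(p(0), c, c)  →  0   [R2 at ε]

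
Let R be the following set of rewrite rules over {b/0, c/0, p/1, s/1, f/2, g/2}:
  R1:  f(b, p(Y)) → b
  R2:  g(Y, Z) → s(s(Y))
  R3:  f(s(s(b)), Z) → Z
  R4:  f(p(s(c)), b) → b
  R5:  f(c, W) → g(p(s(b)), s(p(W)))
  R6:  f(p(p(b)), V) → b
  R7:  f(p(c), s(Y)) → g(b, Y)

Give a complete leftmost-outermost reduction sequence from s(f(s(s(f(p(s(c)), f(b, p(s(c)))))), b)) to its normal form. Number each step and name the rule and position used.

1. s(f(s(s(f(p(s(c)), f(b, p(s(c)))))), b))  →  s(f(s(s(f(p(s(c)), b))), b))   [R1 at 1.1.1.1.2]
2. s(f(s(s(f(p(s(c)), b))), b))  →  s(f(s(s(b)), b))   [R4 at 1.1.1.1]
3. s(f(s(s(b)), b))  →  s(b)   [R3 at 1]

s(b)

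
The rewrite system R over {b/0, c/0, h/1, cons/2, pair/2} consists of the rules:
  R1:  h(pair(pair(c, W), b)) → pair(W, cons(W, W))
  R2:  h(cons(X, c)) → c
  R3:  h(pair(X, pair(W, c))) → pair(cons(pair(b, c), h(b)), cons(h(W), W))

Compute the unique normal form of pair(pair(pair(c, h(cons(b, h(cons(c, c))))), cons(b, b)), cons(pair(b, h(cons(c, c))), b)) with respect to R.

pair(pair(pair(c, c), cons(b, b)), cons(pair(b, c), b))

1. pair(pair(pair(c, h(cons(b, h(cons(c, c))))), cons(b, b)), cons(pair(b, h(cons(c, c))), b))  →  pair(pair(pair(c, h(cons(b, c))), cons(b, b)), cons(pair(b, h(cons(c, c))), b))   [R2 at 1.1.2.1.2]
2. pair(pair(pair(c, h(cons(b, c))), cons(b, b)), cons(pair(b, h(cons(c, c))), b))  →  pair(pair(pair(c, c), cons(b, b)), cons(pair(b, h(cons(c, c))), b))   [R2 at 1.1.2]
3. pair(pair(pair(c, c), cons(b, b)), cons(pair(b, h(cons(c, c))), b))  →  pair(pair(pair(c, c), cons(b, b)), cons(pair(b, c), b))   [R2 at 2.1.2]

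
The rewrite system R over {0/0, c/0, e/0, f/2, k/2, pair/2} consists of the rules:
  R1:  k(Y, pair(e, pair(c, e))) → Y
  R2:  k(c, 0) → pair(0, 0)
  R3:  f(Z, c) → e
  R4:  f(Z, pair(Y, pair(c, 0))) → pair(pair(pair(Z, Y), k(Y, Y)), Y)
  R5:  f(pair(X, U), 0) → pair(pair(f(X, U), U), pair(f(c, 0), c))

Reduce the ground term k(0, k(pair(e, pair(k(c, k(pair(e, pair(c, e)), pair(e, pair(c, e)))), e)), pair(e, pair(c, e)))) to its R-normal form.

0

1. k(0, k(pair(e, pair(k(c, k(pair(e, pair(c, e)), pair(e, pair(c, e)))), e)), pair(e, pair(c, e))))  →  k(0, pair(e, pair(k(c, k(pair(e, pair(c, e)), pair(e, pair(c, e)))), e)))   [R1 at 2]
2. k(0, pair(e, pair(k(c, k(pair(e, pair(c, e)), pair(e, pair(c, e)))), e)))  →  k(0, pair(e, pair(k(c, pair(e, pair(c, e))), e)))   [R1 at 2.2.1.2]
3. k(0, pair(e, pair(k(c, pair(e, pair(c, e))), e)))  →  k(0, pair(e, pair(c, e)))   [R1 at 2.2.1]
4. k(0, pair(e, pair(c, e)))  →  0   [R1 at ε]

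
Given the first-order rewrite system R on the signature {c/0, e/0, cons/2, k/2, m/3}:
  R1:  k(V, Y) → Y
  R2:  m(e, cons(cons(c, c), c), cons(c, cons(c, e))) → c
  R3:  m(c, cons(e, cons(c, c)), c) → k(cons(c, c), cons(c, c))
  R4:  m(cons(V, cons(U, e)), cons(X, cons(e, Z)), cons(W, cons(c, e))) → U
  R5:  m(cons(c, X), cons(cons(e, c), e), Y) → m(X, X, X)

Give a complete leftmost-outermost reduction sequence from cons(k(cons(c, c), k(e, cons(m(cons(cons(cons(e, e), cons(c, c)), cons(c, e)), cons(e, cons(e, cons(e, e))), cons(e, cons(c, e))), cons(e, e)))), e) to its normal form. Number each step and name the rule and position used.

1. cons(k(cons(c, c), k(e, cons(m(cons(cons(cons(e, e), cons(c, c)), cons(c, e)), cons(e, cons(e, cons(e, e))), cons(e, cons(c, e))), cons(e, e)))), e)  →  cons(k(e, cons(m(cons(cons(cons(e, e), cons(c, c)), cons(c, e)), cons(e, cons(e, cons(e, e))), cons(e, cons(c, e))), cons(e, e))), e)   [R1 at 1]
2. cons(k(e, cons(m(cons(cons(cons(e, e), cons(c, c)), cons(c, e)), cons(e, cons(e, cons(e, e))), cons(e, cons(c, e))), cons(e, e))), e)  →  cons(cons(m(cons(cons(cons(e, e), cons(c, c)), cons(c, e)), cons(e, cons(e, cons(e, e))), cons(e, cons(c, e))), cons(e, e)), e)   [R1 at 1]
3. cons(cons(m(cons(cons(cons(e, e), cons(c, c)), cons(c, e)), cons(e, cons(e, cons(e, e))), cons(e, cons(c, e))), cons(e, e)), e)  →  cons(cons(c, cons(e, e)), e)   [R4 at 1.1]

cons(cons(c, cons(e, e)), e)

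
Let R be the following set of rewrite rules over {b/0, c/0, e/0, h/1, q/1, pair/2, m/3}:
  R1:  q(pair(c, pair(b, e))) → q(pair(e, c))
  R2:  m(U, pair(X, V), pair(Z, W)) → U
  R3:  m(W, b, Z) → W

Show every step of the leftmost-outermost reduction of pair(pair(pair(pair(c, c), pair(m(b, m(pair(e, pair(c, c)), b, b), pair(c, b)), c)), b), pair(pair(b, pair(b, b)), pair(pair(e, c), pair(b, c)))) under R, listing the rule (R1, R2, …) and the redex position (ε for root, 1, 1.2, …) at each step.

pair(pair(pair(pair(c, c), pair(b, c)), b), pair(pair(b, pair(b, b)), pair(pair(e, c), pair(b, c))))

1. pair(pair(pair(pair(c, c), pair(m(b, m(pair(e, pair(c, c)), b, b), pair(c, b)), c)), b), pair(pair(b, pair(b, b)), pair(pair(e, c), pair(b, c))))  →  pair(pair(pair(pair(c, c), pair(m(b, pair(e, pair(c, c)), pair(c, b)), c)), b), pair(pair(b, pair(b, b)), pair(pair(e, c), pair(b, c))))   [R3 at 1.1.2.1.2]
2. pair(pair(pair(pair(c, c), pair(m(b, pair(e, pair(c, c)), pair(c, b)), c)), b), pair(pair(b, pair(b, b)), pair(pair(e, c), pair(b, c))))  →  pair(pair(pair(pair(c, c), pair(b, c)), b), pair(pair(b, pair(b, b)), pair(pair(e, c), pair(b, c))))   [R2 at 1.1.2.1]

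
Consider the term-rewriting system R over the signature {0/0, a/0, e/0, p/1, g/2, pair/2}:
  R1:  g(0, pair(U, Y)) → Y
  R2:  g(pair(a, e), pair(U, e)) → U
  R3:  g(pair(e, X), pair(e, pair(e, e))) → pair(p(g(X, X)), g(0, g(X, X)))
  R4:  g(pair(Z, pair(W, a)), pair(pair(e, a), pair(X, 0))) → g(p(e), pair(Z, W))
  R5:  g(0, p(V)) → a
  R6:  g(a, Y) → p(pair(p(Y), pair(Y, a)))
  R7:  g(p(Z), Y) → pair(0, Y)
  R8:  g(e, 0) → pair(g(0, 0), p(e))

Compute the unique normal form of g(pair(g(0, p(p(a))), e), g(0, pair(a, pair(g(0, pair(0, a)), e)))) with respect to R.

a

1. g(pair(g(0, p(p(a))), e), g(0, pair(a, pair(g(0, pair(0, a)), e))))  →  g(pair(a, e), g(0, pair(a, pair(g(0, pair(0, a)), e))))   [R5 at 1.1]
2. g(pair(a, e), g(0, pair(a, pair(g(0, pair(0, a)), e))))  →  g(pair(a, e), pair(g(0, pair(0, a)), e))   [R1 at 2]
3. g(pair(a, e), pair(g(0, pair(0, a)), e))  →  g(0, pair(0, a))   [R2 at ε]
4. g(0, pair(0, a))  →  a   [R1 at ε]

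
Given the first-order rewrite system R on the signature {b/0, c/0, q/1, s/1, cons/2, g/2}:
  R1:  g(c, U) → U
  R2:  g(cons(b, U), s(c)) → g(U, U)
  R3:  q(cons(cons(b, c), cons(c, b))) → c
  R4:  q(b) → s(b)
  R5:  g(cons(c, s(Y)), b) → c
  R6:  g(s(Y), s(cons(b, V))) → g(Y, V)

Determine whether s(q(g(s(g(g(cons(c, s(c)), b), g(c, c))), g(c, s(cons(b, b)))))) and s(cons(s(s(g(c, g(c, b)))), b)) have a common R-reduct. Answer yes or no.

no — NF(t₁) = s(s(b)), NF(t₂) = s(cons(s(s(b)), b))

Reduce t₁ = s(q(g(s(g(g(cons(c, s(c)), b), g(c, c))), g(c, s(cons(b, b)))))):
1. s(q(g(s(g(g(cons(c, s(c)), b), g(c, c))), g(c, s(cons(b, b))))))  →  s(q(g(s(g(c, g(c, c))), g(c, s(cons(b, b))))))   [R5 at 1.1.1.1.1]
2. s(q(g(s(g(c, g(c, c))), g(c, s(cons(b, b))))))  →  s(q(g(s(g(c, c)), g(c, s(cons(b, b))))))   [R1 at 1.1.1.1]
3. s(q(g(s(g(c, c)), g(c, s(cons(b, b))))))  →  s(q(g(s(c), g(c, s(cons(b, b))))))   [R1 at 1.1.1.1]
4. s(q(g(s(c), g(c, s(cons(b, b))))))  →  s(q(g(s(c), s(cons(b, b)))))   [R1 at 1.1.2]
5. s(q(g(s(c), s(cons(b, b)))))  →  s(q(g(c, b)))   [R6 at 1.1]
6. s(q(g(c, b)))  →  s(q(b))   [R1 at 1.1]
7. s(q(b))  →  s(s(b))   [R4 at 1]

Reduce t₂ = s(cons(s(s(g(c, g(c, b)))), b)):
1. s(cons(s(s(g(c, g(c, b)))), b))  →  s(cons(s(s(g(c, b))), b))   [R1 at 1.1.1.1]
2. s(cons(s(s(g(c, b))), b))  →  s(cons(s(s(b)), b))   [R1 at 1.1.1.1]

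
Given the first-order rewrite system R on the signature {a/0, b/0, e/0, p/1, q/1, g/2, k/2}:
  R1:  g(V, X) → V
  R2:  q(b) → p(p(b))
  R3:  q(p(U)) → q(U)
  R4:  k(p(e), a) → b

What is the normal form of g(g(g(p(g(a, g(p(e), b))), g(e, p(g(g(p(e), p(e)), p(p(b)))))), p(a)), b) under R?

p(a)

1. g(g(g(p(g(a, g(p(e), b))), g(e, p(g(g(p(e), p(e)), p(p(b)))))), p(a)), b)  →  g(g(p(g(a, g(p(e), b))), g(e, p(g(g(p(e), p(e)), p(p(b)))))), p(a))   [R1 at ε]
2. g(g(p(g(a, g(p(e), b))), g(e, p(g(g(p(e), p(e)), p(p(b)))))), p(a))  →  g(p(g(a, g(p(e), b))), g(e, p(g(g(p(e), p(e)), p(p(b))))))   [R1 at ε]
3. g(p(g(a, g(p(e), b))), g(e, p(g(g(p(e), p(e)), p(p(b))))))  →  p(g(a, g(p(e), b)))   [R1 at ε]
4. p(g(a, g(p(e), b)))  →  p(a)   [R1 at 1]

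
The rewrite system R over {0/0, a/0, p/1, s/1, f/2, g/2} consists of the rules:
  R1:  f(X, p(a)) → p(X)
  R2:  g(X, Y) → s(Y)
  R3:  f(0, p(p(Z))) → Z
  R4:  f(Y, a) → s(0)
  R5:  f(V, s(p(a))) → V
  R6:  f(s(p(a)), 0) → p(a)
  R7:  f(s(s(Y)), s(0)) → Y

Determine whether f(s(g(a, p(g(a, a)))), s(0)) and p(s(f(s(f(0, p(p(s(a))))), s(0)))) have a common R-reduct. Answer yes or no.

yes — NF(t₁) = p(s(a)), NF(t₂) = p(s(a))

Reduce t₁ = f(s(g(a, p(g(a, a)))), s(0)):
1. f(s(g(a, p(g(a, a)))), s(0))  →  f(s(s(p(g(a, a)))), s(0))   [R2 at 1.1]
2. f(s(s(p(g(a, a)))), s(0))  →  p(g(a, a))   [R7 at ε]
3. p(g(a, a))  →  p(s(a))   [R2 at 1]

Reduce t₂ = p(s(f(s(f(0, p(p(s(a))))), s(0)))):
1. p(s(f(s(f(0, p(p(s(a))))), s(0))))  →  p(s(f(s(s(a)), s(0))))   [R3 at 1.1.1.1]
2. p(s(f(s(s(a)), s(0))))  →  p(s(a))   [R7 at 1.1]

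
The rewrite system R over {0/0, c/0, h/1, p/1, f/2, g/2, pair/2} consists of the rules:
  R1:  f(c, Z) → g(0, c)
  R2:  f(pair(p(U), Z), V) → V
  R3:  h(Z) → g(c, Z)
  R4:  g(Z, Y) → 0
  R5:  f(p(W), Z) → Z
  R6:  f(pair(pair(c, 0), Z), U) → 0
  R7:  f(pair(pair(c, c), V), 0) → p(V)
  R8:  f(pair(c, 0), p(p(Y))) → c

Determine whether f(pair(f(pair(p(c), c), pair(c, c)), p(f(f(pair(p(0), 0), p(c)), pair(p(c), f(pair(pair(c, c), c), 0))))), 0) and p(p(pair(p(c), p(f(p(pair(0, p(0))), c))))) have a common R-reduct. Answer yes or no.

yes — NF(t₁) = p(p(pair(p(c), p(c)))), NF(t₂) = p(p(pair(p(c), p(c))))

Reduce t₁ = f(pair(f(pair(p(c), c), pair(c, c)), p(f(f(pair(p(0), 0), p(c)), pair(p(c), f(pair(pair(c, c), c), 0))))), 0):
1. f(pair(f(pair(p(c), c), pair(c, c)), p(f(f(pair(p(0), 0), p(c)), pair(p(c), f(pair(pair(c, c), c), 0))))), 0)  →  f(pair(pair(c, c), p(f(f(pair(p(0), 0), p(c)), pair(p(c), f(pair(pair(c, c), c), 0))))), 0)   [R2 at 1.1]
2. f(pair(pair(c, c), p(f(f(pair(p(0), 0), p(c)), pair(p(c), f(pair(pair(c, c), c), 0))))), 0)  →  p(p(f(f(pair(p(0), 0), p(c)), pair(p(c), f(pair(pair(c, c), c), 0)))))   [R7 at ε]
3. p(p(f(f(pair(p(0), 0), p(c)), pair(p(c), f(pair(pair(c, c), c), 0)))))  →  p(p(f(p(c), pair(p(c), f(pair(pair(c, c), c), 0)))))   [R2 at 1.1.1]
4. p(p(f(p(c), pair(p(c), f(pair(pair(c, c), c), 0)))))  →  p(p(pair(p(c), f(pair(pair(c, c), c), 0))))   [R5 at 1.1]
5. p(p(pair(p(c), f(pair(pair(c, c), c), 0))))  →  p(p(pair(p(c), p(c))))   [R7 at 1.1.2]

Reduce t₂ = p(p(pair(p(c), p(f(p(pair(0, p(0))), c))))):
1. p(p(pair(p(c), p(f(p(pair(0, p(0))), c)))))  →  p(p(pair(p(c), p(c))))   [R5 at 1.1.2.1]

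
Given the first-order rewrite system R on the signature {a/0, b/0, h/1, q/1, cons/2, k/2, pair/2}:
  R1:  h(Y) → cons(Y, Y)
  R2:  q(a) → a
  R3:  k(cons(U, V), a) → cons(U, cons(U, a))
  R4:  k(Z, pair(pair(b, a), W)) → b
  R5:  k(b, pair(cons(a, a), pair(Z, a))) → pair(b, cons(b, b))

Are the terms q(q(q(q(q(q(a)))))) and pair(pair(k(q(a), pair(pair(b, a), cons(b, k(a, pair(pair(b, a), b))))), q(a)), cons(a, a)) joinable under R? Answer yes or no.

Reduce t₁ = q(q(q(q(q(q(a)))))):
1. q(q(q(q(q(q(a))))))  →  q(q(q(q(q(a)))))   [R2 at 1.1.1.1.1]
2. q(q(q(q(q(a)))))  →  q(q(q(q(a))))   [R2 at 1.1.1.1]
3. q(q(q(q(a))))  →  q(q(q(a)))   [R2 at 1.1.1]
4. q(q(q(a)))  →  q(q(a))   [R2 at 1.1]
5. q(q(a))  →  q(a)   [R2 at 1]
6. q(a)  →  a   [R2 at ε]

Reduce t₂ = pair(pair(k(q(a), pair(pair(b, a), cons(b, k(a, pair(pair(b, a), b))))), q(a)), cons(a, a)):
1. pair(pair(k(q(a), pair(pair(b, a), cons(b, k(a, pair(pair(b, a), b))))), q(a)), cons(a, a))  →  pair(pair(b, q(a)), cons(a, a))   [R4 at 1.1]
2. pair(pair(b, q(a)), cons(a, a))  →  pair(pair(b, a), cons(a, a))   [R2 at 1.2]

no — NF(t₁) = a, NF(t₂) = pair(pair(b, a), cons(a, a))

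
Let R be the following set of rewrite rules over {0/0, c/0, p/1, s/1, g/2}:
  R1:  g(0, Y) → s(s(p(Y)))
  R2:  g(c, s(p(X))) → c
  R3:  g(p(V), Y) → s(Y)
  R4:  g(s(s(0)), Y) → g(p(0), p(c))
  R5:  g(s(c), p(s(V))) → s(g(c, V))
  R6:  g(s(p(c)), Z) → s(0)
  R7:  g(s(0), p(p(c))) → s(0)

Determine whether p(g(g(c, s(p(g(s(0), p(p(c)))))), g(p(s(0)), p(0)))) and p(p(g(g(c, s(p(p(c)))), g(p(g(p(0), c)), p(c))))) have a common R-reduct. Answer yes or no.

no — NF(t₁) = p(c), NF(t₂) = p(p(c))

Reduce t₁ = p(g(g(c, s(p(g(s(0), p(p(c)))))), g(p(s(0)), p(0)))):
1. p(g(g(c, s(p(g(s(0), p(p(c)))))), g(p(s(0)), p(0))))  →  p(g(c, g(p(s(0)), p(0))))   [R2 at 1.1]
2. p(g(c, g(p(s(0)), p(0))))  →  p(g(c, s(p(0))))   [R3 at 1.2]
3. p(g(c, s(p(0))))  →  p(c)   [R2 at 1]

Reduce t₂ = p(p(g(g(c, s(p(p(c)))), g(p(g(p(0), c)), p(c))))):
1. p(p(g(g(c, s(p(p(c)))), g(p(g(p(0), c)), p(c)))))  →  p(p(g(c, g(p(g(p(0), c)), p(c)))))   [R2 at 1.1.1]
2. p(p(g(c, g(p(g(p(0), c)), p(c)))))  →  p(p(g(c, s(p(c)))))   [R3 at 1.1.2]
3. p(p(g(c, s(p(c)))))  →  p(p(c))   [R2 at 1.1]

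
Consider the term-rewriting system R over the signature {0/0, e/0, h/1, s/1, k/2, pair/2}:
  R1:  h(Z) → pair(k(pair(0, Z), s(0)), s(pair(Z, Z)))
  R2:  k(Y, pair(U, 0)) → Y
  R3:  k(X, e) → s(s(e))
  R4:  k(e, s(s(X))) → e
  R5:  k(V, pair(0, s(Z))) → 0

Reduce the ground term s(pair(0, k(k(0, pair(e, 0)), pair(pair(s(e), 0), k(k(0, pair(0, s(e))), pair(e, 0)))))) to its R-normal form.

1. s(pair(0, k(k(0, pair(e, 0)), pair(pair(s(e), 0), k(k(0, pair(0, s(e))), pair(e, 0))))))  →  s(pair(0, k(0, pair(pair(s(e), 0), k(k(0, pair(0, s(e))), pair(e, 0))))))   [R2 at 1.2.1]
2. s(pair(0, k(0, pair(pair(s(e), 0), k(k(0, pair(0, s(e))), pair(e, 0))))))  →  s(pair(0, k(0, pair(pair(s(e), 0), k(0, pair(0, s(e)))))))   [R2 at 1.2.2.2]
3. s(pair(0, k(0, pair(pair(s(e), 0), k(0, pair(0, s(e)))))))  →  s(pair(0, k(0, pair(pair(s(e), 0), 0))))   [R5 at 1.2.2.2]
4. s(pair(0, k(0, pair(pair(s(e), 0), 0))))  →  s(pair(0, 0))   [R2 at 1.2]

s(pair(0, 0))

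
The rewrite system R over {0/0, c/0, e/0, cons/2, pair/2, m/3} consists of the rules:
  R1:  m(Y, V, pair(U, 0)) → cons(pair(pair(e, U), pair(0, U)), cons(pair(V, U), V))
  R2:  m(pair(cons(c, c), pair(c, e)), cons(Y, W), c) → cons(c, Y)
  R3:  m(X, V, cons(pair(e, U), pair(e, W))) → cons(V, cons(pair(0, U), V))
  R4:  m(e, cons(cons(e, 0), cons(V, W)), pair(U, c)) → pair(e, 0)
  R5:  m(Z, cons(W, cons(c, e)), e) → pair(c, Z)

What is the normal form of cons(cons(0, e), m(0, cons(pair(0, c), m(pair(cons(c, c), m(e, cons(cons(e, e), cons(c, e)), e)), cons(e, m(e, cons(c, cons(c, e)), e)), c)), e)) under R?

cons(cons(0, e), pair(c, 0))

1. cons(cons(0, e), m(0, cons(pair(0, c), m(pair(cons(c, c), m(e, cons(cons(e, e), cons(c, e)), e)), cons(e, m(e, cons(c, cons(c, e)), e)), c)), e))  →  cons(cons(0, e), m(0, cons(pair(0, c), m(pair(cons(c, c), pair(c, e)), cons(e, m(e, cons(c, cons(c, e)), e)), c)), e))   [R5 at 2.2.2.1.2]
2. cons(cons(0, e), m(0, cons(pair(0, c), m(pair(cons(c, c), pair(c, e)), cons(e, m(e, cons(c, cons(c, e)), e)), c)), e))  →  cons(cons(0, e), m(0, cons(pair(0, c), cons(c, e)), e))   [R2 at 2.2.2]
3. cons(cons(0, e), m(0, cons(pair(0, c), cons(c, e)), e))  →  cons(cons(0, e), pair(c, 0))   [R5 at 2]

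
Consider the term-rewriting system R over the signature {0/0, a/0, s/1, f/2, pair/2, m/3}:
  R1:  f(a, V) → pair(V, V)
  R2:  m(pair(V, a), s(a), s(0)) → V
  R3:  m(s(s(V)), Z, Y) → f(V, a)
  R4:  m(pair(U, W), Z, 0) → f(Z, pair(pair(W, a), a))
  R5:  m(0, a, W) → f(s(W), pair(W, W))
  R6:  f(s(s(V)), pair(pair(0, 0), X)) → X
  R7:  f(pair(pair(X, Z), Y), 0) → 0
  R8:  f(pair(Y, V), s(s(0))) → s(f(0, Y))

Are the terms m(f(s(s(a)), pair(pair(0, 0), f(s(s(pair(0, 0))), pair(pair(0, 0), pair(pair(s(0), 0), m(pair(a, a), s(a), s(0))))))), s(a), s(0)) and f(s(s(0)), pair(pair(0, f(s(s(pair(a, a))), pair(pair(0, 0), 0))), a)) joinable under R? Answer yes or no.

Reduce t₁ = m(f(s(s(a)), pair(pair(0, 0), f(s(s(pair(0, 0))), pair(pair(0, 0), pair(pair(s(0), 0), m(pair(a, a), s(a), s(0))))))), s(a), s(0)):
1. m(f(s(s(a)), pair(pair(0, 0), f(s(s(pair(0, 0))), pair(pair(0, 0), pair(pair(s(0), 0), m(pair(a, a), s(a), s(0))))))), s(a), s(0))  →  m(f(s(s(pair(0, 0))), pair(pair(0, 0), pair(pair(s(0), 0), m(pair(a, a), s(a), s(0))))), s(a), s(0))   [R6 at 1]
2. m(f(s(s(pair(0, 0))), pair(pair(0, 0), pair(pair(s(0), 0), m(pair(a, a), s(a), s(0))))), s(a), s(0))  →  m(pair(pair(s(0), 0), m(pair(a, a), s(a), s(0))), s(a), s(0))   [R6 at 1]
3. m(pair(pair(s(0), 0), m(pair(a, a), s(a), s(0))), s(a), s(0))  →  m(pair(pair(s(0), 0), a), s(a), s(0))   [R2 at 1.2]
4. m(pair(pair(s(0), 0), a), s(a), s(0))  →  pair(s(0), 0)   [R2 at ε]

Reduce t₂ = f(s(s(0)), pair(pair(0, f(s(s(pair(a, a))), pair(pair(0, 0), 0))), a)):
1. f(s(s(0)), pair(pair(0, f(s(s(pair(a, a))), pair(pair(0, 0), 0))), a))  →  f(s(s(0)), pair(pair(0, 0), a))   [R6 at 2.1.2]
2. f(s(s(0)), pair(pair(0, 0), a))  →  a   [R6 at ε]

no — NF(t₁) = pair(s(0), 0), NF(t₂) = a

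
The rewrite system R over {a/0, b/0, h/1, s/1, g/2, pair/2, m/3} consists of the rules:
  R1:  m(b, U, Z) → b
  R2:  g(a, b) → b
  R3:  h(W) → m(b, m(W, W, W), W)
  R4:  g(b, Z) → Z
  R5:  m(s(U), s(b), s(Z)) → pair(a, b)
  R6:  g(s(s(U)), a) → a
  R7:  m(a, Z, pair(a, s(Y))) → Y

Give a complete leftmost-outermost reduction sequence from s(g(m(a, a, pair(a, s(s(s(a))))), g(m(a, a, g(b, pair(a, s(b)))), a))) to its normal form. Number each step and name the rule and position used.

s(a)

1. s(g(m(a, a, pair(a, s(s(s(a))))), g(m(a, a, g(b, pair(a, s(b)))), a)))  →  s(g(s(s(a)), g(m(a, a, g(b, pair(a, s(b)))), a)))   [R7 at 1.1]
2. s(g(s(s(a)), g(m(a, a, g(b, pair(a, s(b)))), a)))  →  s(g(s(s(a)), g(m(a, a, pair(a, s(b))), a)))   [R4 at 1.2.1.3]
3. s(g(s(s(a)), g(m(a, a, pair(a, s(b))), a)))  →  s(g(s(s(a)), g(b, a)))   [R7 at 1.2.1]
4. s(g(s(s(a)), g(b, a)))  →  s(g(s(s(a)), a))   [R4 at 1.2]
5. s(g(s(s(a)), a))  →  s(a)   [R6 at 1]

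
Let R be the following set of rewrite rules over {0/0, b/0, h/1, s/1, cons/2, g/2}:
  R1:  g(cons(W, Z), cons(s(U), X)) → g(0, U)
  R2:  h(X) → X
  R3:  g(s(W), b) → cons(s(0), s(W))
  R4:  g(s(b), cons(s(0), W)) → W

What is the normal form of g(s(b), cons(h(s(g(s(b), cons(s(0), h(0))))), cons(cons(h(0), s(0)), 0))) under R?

1. g(s(b), cons(h(s(g(s(b), cons(s(0), h(0))))), cons(cons(h(0), s(0)), 0)))  →  g(s(b), cons(s(g(s(b), cons(s(0), h(0)))), cons(cons(h(0), s(0)), 0)))   [R2 at 2.1]
2. g(s(b), cons(s(g(s(b), cons(s(0), h(0)))), cons(cons(h(0), s(0)), 0)))  →  g(s(b), cons(s(h(0)), cons(cons(h(0), s(0)), 0)))   [R4 at 2.1.1]
3. g(s(b), cons(s(h(0)), cons(cons(h(0), s(0)), 0)))  →  g(s(b), cons(s(0), cons(cons(h(0), s(0)), 0)))   [R2 at 2.1.1]
4. g(s(b), cons(s(0), cons(cons(h(0), s(0)), 0)))  →  cons(cons(h(0), s(0)), 0)   [R4 at ε]
5. cons(cons(h(0), s(0)), 0)  →  cons(cons(0, s(0)), 0)   [R2 at 1.1]

cons(cons(0, s(0)), 0)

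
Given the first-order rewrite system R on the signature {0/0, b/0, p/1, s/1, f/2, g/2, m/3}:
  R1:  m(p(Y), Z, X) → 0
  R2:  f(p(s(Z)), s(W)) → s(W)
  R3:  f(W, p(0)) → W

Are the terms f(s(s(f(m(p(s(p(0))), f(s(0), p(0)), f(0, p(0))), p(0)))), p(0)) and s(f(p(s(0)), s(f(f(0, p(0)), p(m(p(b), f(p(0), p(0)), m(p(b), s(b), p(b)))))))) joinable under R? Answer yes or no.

yes — NF(t₁) = s(s(0)), NF(t₂) = s(s(0))

Reduce t₁ = f(s(s(f(m(p(s(p(0))), f(s(0), p(0)), f(0, p(0))), p(0)))), p(0)):
1. f(s(s(f(m(p(s(p(0))), f(s(0), p(0)), f(0, p(0))), p(0)))), p(0))  →  s(s(f(m(p(s(p(0))), f(s(0), p(0)), f(0, p(0))), p(0))))   [R3 at ε]
2. s(s(f(m(p(s(p(0))), f(s(0), p(0)), f(0, p(0))), p(0))))  →  s(s(m(p(s(p(0))), f(s(0), p(0)), f(0, p(0)))))   [R3 at 1.1]
3. s(s(m(p(s(p(0))), f(s(0), p(0)), f(0, p(0)))))  →  s(s(0))   [R1 at 1.1]

Reduce t₂ = s(f(p(s(0)), s(f(f(0, p(0)), p(m(p(b), f(p(0), p(0)), m(p(b), s(b), p(b)))))))):
1. s(f(p(s(0)), s(f(f(0, p(0)), p(m(p(b), f(p(0), p(0)), m(p(b), s(b), p(b))))))))  →  s(s(f(f(0, p(0)), p(m(p(b), f(p(0), p(0)), m(p(b), s(b), p(b)))))))   [R2 at 1]
2. s(s(f(f(0, p(0)), p(m(p(b), f(p(0), p(0)), m(p(b), s(b), p(b)))))))  →  s(s(f(0, p(m(p(b), f(p(0), p(0)), m(p(b), s(b), p(b)))))))   [R3 at 1.1.1]
3. s(s(f(0, p(m(p(b), f(p(0), p(0)), m(p(b), s(b), p(b)))))))  →  s(s(f(0, p(0))))   [R1 at 1.1.2.1]
4. s(s(f(0, p(0))))  →  s(s(0))   [R3 at 1.1]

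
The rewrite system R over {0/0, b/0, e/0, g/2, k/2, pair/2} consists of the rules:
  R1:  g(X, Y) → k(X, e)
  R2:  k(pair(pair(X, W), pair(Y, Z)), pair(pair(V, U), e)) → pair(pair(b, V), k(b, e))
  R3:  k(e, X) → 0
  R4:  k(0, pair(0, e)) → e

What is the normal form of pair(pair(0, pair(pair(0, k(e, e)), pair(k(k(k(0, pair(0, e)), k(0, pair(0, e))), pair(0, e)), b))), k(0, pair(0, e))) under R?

1. pair(pair(0, pair(pair(0, k(e, e)), pair(k(k(k(0, pair(0, e)), k(0, pair(0, e))), pair(0, e)), b))), k(0, pair(0, e)))  →  pair(pair(0, pair(pair(0, 0), pair(k(k(k(0, pair(0, e)), k(0, pair(0, e))), pair(0, e)), b))), k(0, pair(0, e)))   [R3 at 1.2.1.2]
2. pair(pair(0, pair(pair(0, 0), pair(k(k(k(0, pair(0, e)), k(0, pair(0, e))), pair(0, e)), b))), k(0, pair(0, e)))  →  pair(pair(0, pair(pair(0, 0), pair(k(k(e, k(0, pair(0, e))), pair(0, e)), b))), k(0, pair(0, e)))   [R4 at 1.2.2.1.1.1]
3. pair(pair(0, pair(pair(0, 0), pair(k(k(e, k(0, pair(0, e))), pair(0, e)), b))), k(0, pair(0, e)))  →  pair(pair(0, pair(pair(0, 0), pair(k(0, pair(0, e)), b))), k(0, pair(0, e)))   [R3 at 1.2.2.1.1]
4. pair(pair(0, pair(pair(0, 0), pair(k(0, pair(0, e)), b))), k(0, pair(0, e)))  →  pair(pair(0, pair(pair(0, 0), pair(e, b))), k(0, pair(0, e)))   [R4 at 1.2.2.1]
5. pair(pair(0, pair(pair(0, 0), pair(e, b))), k(0, pair(0, e)))  →  pair(pair(0, pair(pair(0, 0), pair(e, b))), e)   [R4 at 2]

pair(pair(0, pair(pair(0, 0), pair(e, b))), e)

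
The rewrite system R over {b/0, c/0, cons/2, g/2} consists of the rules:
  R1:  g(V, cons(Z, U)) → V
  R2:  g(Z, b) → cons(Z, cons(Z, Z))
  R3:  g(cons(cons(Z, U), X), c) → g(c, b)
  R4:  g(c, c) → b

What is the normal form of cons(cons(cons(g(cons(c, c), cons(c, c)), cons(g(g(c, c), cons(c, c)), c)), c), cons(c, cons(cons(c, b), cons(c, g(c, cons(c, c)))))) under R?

cons(cons(cons(cons(c, c), cons(b, c)), c), cons(c, cons(cons(c, b), cons(c, c))))

1. cons(cons(cons(g(cons(c, c), cons(c, c)), cons(g(g(c, c), cons(c, c)), c)), c), cons(c, cons(cons(c, b), cons(c, g(c, cons(c, c))))))  →  cons(cons(cons(cons(c, c), cons(g(g(c, c), cons(c, c)), c)), c), cons(c, cons(cons(c, b), cons(c, g(c, cons(c, c))))))   [R1 at 1.1.1]
2. cons(cons(cons(cons(c, c), cons(g(g(c, c), cons(c, c)), c)), c), cons(c, cons(cons(c, b), cons(c, g(c, cons(c, c))))))  →  cons(cons(cons(cons(c, c), cons(g(c, c), c)), c), cons(c, cons(cons(c, b), cons(c, g(c, cons(c, c))))))   [R1 at 1.1.2.1]
3. cons(cons(cons(cons(c, c), cons(g(c, c), c)), c), cons(c, cons(cons(c, b), cons(c, g(c, cons(c, c))))))  →  cons(cons(cons(cons(c, c), cons(b, c)), c), cons(c, cons(cons(c, b), cons(c, g(c, cons(c, c))))))   [R4 at 1.1.2.1]
4. cons(cons(cons(cons(c, c), cons(b, c)), c), cons(c, cons(cons(c, b), cons(c, g(c, cons(c, c))))))  →  cons(cons(cons(cons(c, c), cons(b, c)), c), cons(c, cons(cons(c, b), cons(c, c))))   [R1 at 2.2.2.2]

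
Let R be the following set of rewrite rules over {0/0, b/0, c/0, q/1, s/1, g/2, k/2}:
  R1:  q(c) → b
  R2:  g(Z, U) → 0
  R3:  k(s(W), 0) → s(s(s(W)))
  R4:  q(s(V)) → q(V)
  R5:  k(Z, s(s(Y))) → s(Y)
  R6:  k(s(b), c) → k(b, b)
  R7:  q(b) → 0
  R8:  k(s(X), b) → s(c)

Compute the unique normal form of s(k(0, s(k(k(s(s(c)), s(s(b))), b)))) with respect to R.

s(s(c))

1. s(k(0, s(k(k(s(s(c)), s(s(b))), b))))  →  s(k(0, s(k(s(b), b))))   [R5 at 1.2.1.1]
2. s(k(0, s(k(s(b), b))))  →  s(k(0, s(s(c))))   [R8 at 1.2.1]
3. s(k(0, s(s(c))))  →  s(s(c))   [R5 at 1]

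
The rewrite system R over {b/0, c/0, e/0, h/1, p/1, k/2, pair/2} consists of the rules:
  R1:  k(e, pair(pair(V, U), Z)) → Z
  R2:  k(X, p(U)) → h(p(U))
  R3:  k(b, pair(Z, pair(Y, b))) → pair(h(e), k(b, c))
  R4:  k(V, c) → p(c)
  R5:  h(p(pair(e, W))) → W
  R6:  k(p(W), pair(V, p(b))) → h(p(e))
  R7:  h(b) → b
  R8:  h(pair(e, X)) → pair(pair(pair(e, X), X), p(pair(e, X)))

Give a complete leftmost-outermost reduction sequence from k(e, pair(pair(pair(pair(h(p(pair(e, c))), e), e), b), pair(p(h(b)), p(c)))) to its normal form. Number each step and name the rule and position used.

pair(p(b), p(c))

1. k(e, pair(pair(pair(pair(h(p(pair(e, c))), e), e), b), pair(p(h(b)), p(c))))  →  pair(p(h(b)), p(c))   [R1 at ε]
2. pair(p(h(b)), p(c))  →  pair(p(b), p(c))   [R7 at 1.1]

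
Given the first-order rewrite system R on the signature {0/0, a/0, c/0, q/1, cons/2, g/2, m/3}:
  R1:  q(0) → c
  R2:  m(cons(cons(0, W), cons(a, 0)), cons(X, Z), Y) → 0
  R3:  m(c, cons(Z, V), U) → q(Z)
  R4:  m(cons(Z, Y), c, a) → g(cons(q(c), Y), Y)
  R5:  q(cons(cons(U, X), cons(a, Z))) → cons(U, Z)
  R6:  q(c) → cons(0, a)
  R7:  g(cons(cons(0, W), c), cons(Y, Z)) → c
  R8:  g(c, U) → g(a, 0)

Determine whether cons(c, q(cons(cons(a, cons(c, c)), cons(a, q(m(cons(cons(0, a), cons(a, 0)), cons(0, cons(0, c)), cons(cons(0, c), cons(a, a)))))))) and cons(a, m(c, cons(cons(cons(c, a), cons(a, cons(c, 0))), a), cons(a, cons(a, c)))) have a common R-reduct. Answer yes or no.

no — NF(t₁) = cons(c, cons(a, c)), NF(t₂) = cons(a, cons(c, cons(c, 0)))

Reduce t₁ = cons(c, q(cons(cons(a, cons(c, c)), cons(a, q(m(cons(cons(0, a), cons(a, 0)), cons(0, cons(0, c)), cons(cons(0, c), cons(a, a)))))))):
1. cons(c, q(cons(cons(a, cons(c, c)), cons(a, q(m(cons(cons(0, a), cons(a, 0)), cons(0, cons(0, c)), cons(cons(0, c), cons(a, a))))))))  →  cons(c, cons(a, q(m(cons(cons(0, a), cons(a, 0)), cons(0, cons(0, c)), cons(cons(0, c), cons(a, a))))))   [R5 at 2]
2. cons(c, cons(a, q(m(cons(cons(0, a), cons(a, 0)), cons(0, cons(0, c)), cons(cons(0, c), cons(a, a))))))  →  cons(c, cons(a, q(0)))   [R2 at 2.2.1]
3. cons(c, cons(a, q(0)))  →  cons(c, cons(a, c))   [R1 at 2.2]

Reduce t₂ = cons(a, m(c, cons(cons(cons(c, a), cons(a, cons(c, 0))), a), cons(a, cons(a, c)))):
1. cons(a, m(c, cons(cons(cons(c, a), cons(a, cons(c, 0))), a), cons(a, cons(a, c))))  →  cons(a, q(cons(cons(c, a), cons(a, cons(c, 0)))))   [R3 at 2]
2. cons(a, q(cons(cons(c, a), cons(a, cons(c, 0)))))  →  cons(a, cons(c, cons(c, 0)))   [R5 at 2]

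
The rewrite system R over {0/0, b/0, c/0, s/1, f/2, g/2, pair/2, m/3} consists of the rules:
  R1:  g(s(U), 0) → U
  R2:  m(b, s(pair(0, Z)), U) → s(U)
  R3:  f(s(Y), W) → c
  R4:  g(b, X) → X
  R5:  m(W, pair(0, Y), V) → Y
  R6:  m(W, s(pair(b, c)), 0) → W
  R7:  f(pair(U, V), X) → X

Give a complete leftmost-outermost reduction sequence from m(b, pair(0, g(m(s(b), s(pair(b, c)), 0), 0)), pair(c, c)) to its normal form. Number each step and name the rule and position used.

1. m(b, pair(0, g(m(s(b), s(pair(b, c)), 0), 0)), pair(c, c))  →  g(m(s(b), s(pair(b, c)), 0), 0)   [R5 at ε]
2. g(m(s(b), s(pair(b, c)), 0), 0)  →  g(s(b), 0)   [R6 at 1]
3. g(s(b), 0)  →  b   [R1 at ε]

b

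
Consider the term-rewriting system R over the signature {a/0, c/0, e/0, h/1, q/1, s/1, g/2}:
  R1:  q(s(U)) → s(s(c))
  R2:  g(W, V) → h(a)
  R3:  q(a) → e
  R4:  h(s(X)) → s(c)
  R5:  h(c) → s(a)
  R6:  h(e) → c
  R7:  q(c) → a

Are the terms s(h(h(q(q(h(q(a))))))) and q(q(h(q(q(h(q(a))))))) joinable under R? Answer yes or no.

Reduce t₁ = s(h(h(q(q(h(q(a))))))):
1. s(h(h(q(q(h(q(a)))))))  →  s(h(h(q(q(h(e))))))   [R3 at 1.1.1.1.1.1]
2. s(h(h(q(q(h(e))))))  →  s(h(h(q(q(c)))))   [R6 at 1.1.1.1.1]
3. s(h(h(q(q(c)))))  →  s(h(h(q(a))))   [R7 at 1.1.1.1]
4. s(h(h(q(a))))  →  s(h(h(e)))   [R3 at 1.1.1]
5. s(h(h(e)))  →  s(h(c))   [R6 at 1.1]
6. s(h(c))  →  s(s(a))   [R5 at 1]

Reduce t₂ = q(q(h(q(q(h(q(a))))))):
1. q(q(h(q(q(h(q(a)))))))  →  q(q(h(q(q(h(e))))))   [R3 at 1.1.1.1.1.1]
2. q(q(h(q(q(h(e))))))  →  q(q(h(q(q(c)))))   [R6 at 1.1.1.1.1]
3. q(q(h(q(q(c)))))  →  q(q(h(q(a))))   [R7 at 1.1.1.1]
4. q(q(h(q(a))))  →  q(q(h(e)))   [R3 at 1.1.1]
5. q(q(h(e)))  →  q(q(c))   [R6 at 1.1]
6. q(q(c))  →  q(a)   [R7 at 1]
7. q(a)  →  e   [R3 at ε]

no — NF(t₁) = s(s(a)), NF(t₂) = e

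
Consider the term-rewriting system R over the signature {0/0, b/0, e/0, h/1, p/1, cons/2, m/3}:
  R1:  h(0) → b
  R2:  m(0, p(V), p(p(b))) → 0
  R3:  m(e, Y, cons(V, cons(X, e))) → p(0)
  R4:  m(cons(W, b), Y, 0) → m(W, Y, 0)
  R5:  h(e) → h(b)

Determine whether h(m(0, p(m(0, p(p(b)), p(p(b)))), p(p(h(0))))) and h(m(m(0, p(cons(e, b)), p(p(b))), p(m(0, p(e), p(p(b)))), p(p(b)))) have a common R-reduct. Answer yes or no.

yes — NF(t₁) = b, NF(t₂) = b

Reduce t₁ = h(m(0, p(m(0, p(p(b)), p(p(b)))), p(p(h(0))))):
1. h(m(0, p(m(0, p(p(b)), p(p(b)))), p(p(h(0)))))  →  h(m(0, p(0), p(p(h(0)))))   [R2 at 1.2.1]
2. h(m(0, p(0), p(p(h(0)))))  →  h(m(0, p(0), p(p(b))))   [R1 at 1.3.1.1]
3. h(m(0, p(0), p(p(b))))  →  h(0)   [R2 at 1]
4. h(0)  →  b   [R1 at ε]

Reduce t₂ = h(m(m(0, p(cons(e, b)), p(p(b))), p(m(0, p(e), p(p(b)))), p(p(b)))):
1. h(m(m(0, p(cons(e, b)), p(p(b))), p(m(0, p(e), p(p(b)))), p(p(b))))  →  h(m(0, p(m(0, p(e), p(p(b)))), p(p(b))))   [R2 at 1.1]
2. h(m(0, p(m(0, p(e), p(p(b)))), p(p(b))))  →  h(0)   [R2 at 1]
3. h(0)  →  b   [R1 at ε]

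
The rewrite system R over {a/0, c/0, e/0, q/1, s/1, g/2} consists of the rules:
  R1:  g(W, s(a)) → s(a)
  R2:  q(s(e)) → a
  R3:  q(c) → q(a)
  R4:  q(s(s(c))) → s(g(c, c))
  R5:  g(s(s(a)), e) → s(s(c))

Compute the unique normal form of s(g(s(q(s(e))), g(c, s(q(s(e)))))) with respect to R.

1. s(g(s(q(s(e))), g(c, s(q(s(e))))))  →  s(g(s(a), g(c, s(q(s(e))))))   [R2 at 1.1.1]
2. s(g(s(a), g(c, s(q(s(e))))))  →  s(g(s(a), g(c, s(a))))   [R2 at 1.2.2.1]
3. s(g(s(a), g(c, s(a))))  →  s(g(s(a), s(a)))   [R1 at 1.2]
4. s(g(s(a), s(a)))  →  s(s(a))   [R1 at 1]

s(s(a))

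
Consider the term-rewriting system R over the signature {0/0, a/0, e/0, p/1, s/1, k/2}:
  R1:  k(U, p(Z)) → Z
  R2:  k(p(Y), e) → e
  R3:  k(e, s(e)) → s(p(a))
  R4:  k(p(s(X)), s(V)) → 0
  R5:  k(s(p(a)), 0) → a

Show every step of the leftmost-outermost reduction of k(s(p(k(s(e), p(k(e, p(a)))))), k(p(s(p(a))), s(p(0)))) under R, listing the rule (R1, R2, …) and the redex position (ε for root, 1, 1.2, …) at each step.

1. k(s(p(k(s(e), p(k(e, p(a)))))), k(p(s(p(a))), s(p(0))))  →  k(s(p(k(e, p(a)))), k(p(s(p(a))), s(p(0))))   [R1 at 1.1.1]
2. k(s(p(k(e, p(a)))), k(p(s(p(a))), s(p(0))))  →  k(s(p(a)), k(p(s(p(a))), s(p(0))))   [R1 at 1.1.1]
3. k(s(p(a)), k(p(s(p(a))), s(p(0))))  →  k(s(p(a)), 0)   [R4 at 2]
4. k(s(p(a)), 0)  →  a   [R5 at ε]

a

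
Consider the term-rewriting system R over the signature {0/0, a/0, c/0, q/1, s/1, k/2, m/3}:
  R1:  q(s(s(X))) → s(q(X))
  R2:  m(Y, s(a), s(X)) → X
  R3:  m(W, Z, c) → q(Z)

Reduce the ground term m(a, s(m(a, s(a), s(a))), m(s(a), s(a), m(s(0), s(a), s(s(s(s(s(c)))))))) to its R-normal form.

s(s(c))

1. m(a, s(m(a, s(a), s(a))), m(s(a), s(a), m(s(0), s(a), s(s(s(s(s(c))))))))  →  m(a, s(a), m(s(a), s(a), m(s(0), s(a), s(s(s(s(s(c))))))))   [R2 at 2.1]
2. m(a, s(a), m(s(a), s(a), m(s(0), s(a), s(s(s(s(s(c))))))))  →  m(a, s(a), m(s(a), s(a), s(s(s(s(c))))))   [R2 at 3.3]
3. m(a, s(a), m(s(a), s(a), s(s(s(s(c))))))  →  m(a, s(a), s(s(s(c))))   [R2 at 3]
4. m(a, s(a), s(s(s(c))))  →  s(s(c))   [R2 at ε]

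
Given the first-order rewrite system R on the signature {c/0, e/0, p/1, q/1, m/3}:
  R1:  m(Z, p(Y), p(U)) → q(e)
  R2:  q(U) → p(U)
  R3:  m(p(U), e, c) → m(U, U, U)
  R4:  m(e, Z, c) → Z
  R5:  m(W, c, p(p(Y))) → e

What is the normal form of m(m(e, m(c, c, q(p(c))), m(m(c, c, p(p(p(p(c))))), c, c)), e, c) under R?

1. m(m(e, m(c, c, q(p(c))), m(m(c, c, p(p(p(p(c))))), c, c)), e, c)  →  m(m(e, m(c, c, p(p(c))), m(m(c, c, p(p(p(p(c))))), c, c)), e, c)   [R2 at 1.2.3]
2. m(m(e, m(c, c, p(p(c))), m(m(c, c, p(p(p(p(c))))), c, c)), e, c)  →  m(m(e, e, m(m(c, c, p(p(p(p(c))))), c, c)), e, c)   [R5 at 1.2]
3. m(m(e, e, m(m(c, c, p(p(p(p(c))))), c, c)), e, c)  →  m(m(e, e, m(e, c, c)), e, c)   [R5 at 1.3.1]
4. m(m(e, e, m(e, c, c)), e, c)  →  m(m(e, e, c), e, c)   [R4 at 1.3]
5. m(m(e, e, c), e, c)  →  m(e, e, c)   [R4 at 1]
6. m(e, e, c)  →  e   [R4 at ε]

e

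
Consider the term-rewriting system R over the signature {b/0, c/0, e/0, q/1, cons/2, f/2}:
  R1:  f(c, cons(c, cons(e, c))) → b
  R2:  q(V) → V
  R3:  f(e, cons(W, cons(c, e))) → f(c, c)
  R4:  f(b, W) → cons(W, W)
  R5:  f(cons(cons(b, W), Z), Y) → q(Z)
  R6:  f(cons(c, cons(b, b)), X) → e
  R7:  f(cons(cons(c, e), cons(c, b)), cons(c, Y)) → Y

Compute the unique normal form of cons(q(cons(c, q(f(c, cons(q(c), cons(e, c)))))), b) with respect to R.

1. cons(q(cons(c, q(f(c, cons(q(c), cons(e, c)))))), b)  →  cons(cons(c, q(f(c, cons(q(c), cons(e, c))))), b)   [R2 at 1]
2. cons(cons(c, q(f(c, cons(q(c), cons(e, c))))), b)  →  cons(cons(c, f(c, cons(q(c), cons(e, c)))), b)   [R2 at 1.2]
3. cons(cons(c, f(c, cons(q(c), cons(e, c)))), b)  →  cons(cons(c, f(c, cons(c, cons(e, c)))), b)   [R2 at 1.2.2.1]
4. cons(cons(c, f(c, cons(c, cons(e, c)))), b)  →  cons(cons(c, b), b)   [R1 at 1.2]

cons(cons(c, b), b)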